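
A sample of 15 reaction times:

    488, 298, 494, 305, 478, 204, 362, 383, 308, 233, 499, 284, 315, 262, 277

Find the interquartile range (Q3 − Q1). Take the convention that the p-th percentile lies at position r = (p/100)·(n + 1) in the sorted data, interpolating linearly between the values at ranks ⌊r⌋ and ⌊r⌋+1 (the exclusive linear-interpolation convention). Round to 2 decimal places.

Sorted: 204, 233, 262, 277, 284, 298, 305, 308, 315, 362, 383, 478, 488, 494, 499.
n = 15.
P25: r = 4 (integer) → 277.
P75: r = 12 (integer) → 478.
Difference: 478 − 277 = 201.

201.00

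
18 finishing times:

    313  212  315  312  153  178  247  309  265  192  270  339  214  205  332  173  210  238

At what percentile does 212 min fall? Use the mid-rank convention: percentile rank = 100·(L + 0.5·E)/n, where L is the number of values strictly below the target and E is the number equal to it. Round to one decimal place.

Sorted: 153, 173, 178, 192, 205, 210, 212, 214, 238, 247, 265, 270, 309, 312, 313, 315, 332, 339.
Count below 212: L = 6; count equal: E = 1; n = 18.
Percentile rank = 100·(6 + 0.5·1)/18 = 100·6.5/18 = 36.11.

36.1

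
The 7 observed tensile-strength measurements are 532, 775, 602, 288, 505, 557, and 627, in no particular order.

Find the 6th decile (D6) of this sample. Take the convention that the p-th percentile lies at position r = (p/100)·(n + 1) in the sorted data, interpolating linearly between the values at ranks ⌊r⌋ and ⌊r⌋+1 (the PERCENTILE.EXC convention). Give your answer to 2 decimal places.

593.00

Sorted: 288, 505, 532, 557, 602, 627, 775.
n = 7.
r = (60/100)·(7 + 1) = 4.8.
Rank 4 is 557 and rank 5 is 602.
Interpolate: 557 + 0.8·(602 − 557) = 557 + 0.8·45 = 593.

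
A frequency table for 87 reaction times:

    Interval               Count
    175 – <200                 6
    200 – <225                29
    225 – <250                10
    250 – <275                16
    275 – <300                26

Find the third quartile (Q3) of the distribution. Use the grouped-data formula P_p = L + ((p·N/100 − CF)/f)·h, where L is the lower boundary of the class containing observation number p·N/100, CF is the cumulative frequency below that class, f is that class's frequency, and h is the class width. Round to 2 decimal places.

279.09

N = 87; target position k = 75/100 · 87 = 65.25.
Cumulative frequencies: 6, 35, 45, 61, 87.
Observation 65.25 falls in the class 275 – <300.
L = 275, CF = 61, f = 26, h = 25.
P75 = 275 + ((65.25 − 61)/26)·25 = 275 + 4.08654 = 279.087.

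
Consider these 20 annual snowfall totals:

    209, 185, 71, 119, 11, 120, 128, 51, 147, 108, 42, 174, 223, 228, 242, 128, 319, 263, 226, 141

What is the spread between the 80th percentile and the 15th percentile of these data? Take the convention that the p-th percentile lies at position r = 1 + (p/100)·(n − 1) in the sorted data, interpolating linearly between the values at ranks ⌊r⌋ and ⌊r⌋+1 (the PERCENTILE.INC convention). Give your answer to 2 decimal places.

Sorted: 11, 42, 51, 71, 108, 119, 120, 128, 128, 141, 147, 174, 185, 209, 223, 226, 228, 242, 263, 319.
n = 20.
P15: r = 3.85; ranks 3–4 are 51, 71; interpolating gives 68.
P80: r = 16.2; ranks 16–17 are 226, 228; interpolating gives 226.4.
Difference: 226.4 − 68 = 158.4.

158.40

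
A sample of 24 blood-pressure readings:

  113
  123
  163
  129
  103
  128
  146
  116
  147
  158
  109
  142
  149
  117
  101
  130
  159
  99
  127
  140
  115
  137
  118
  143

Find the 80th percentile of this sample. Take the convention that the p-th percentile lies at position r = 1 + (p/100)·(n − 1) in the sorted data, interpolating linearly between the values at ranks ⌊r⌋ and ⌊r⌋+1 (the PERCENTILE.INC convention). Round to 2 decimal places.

146.40

Sorted: 99, 101, 103, 109, 113, 115, 116, 117, 118, 123, 127, 128, 129, 130, 137, 140, 142, 143, 146, 147, 149, 158, 159, 163.
n = 24.
r = 1 + (80/100)·(24 − 1) = 1 + 18.4 = 19.4.
Rank 19 is 146 and rank 20 is 147.
Interpolate: 146 + 0.4·(147 − 146) = 146 + 0.4·1 = 146.4.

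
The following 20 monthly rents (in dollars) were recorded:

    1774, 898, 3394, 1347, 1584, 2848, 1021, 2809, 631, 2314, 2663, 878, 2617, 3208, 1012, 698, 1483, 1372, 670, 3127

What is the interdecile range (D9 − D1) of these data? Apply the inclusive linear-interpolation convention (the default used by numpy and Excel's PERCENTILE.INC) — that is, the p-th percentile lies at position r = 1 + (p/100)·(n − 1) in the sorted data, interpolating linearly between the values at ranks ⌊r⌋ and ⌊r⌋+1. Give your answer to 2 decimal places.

Sorted: 631, 670, 698, 878, 898, 1012, 1021, 1347, 1372, 1483, 1584, 1774, 2314, 2617, 2663, 2809, 2848, 3127, 3208, 3394.
n = 20.
P10: r = 2.9; ranks 2–3 are 670, 698; interpolating gives 695.2.
P90: r = 18.1; ranks 18–19 are 3127, 3208; interpolating gives 3135.1.
Difference: 3135.1 − 695.2 = 2439.9.

2439.90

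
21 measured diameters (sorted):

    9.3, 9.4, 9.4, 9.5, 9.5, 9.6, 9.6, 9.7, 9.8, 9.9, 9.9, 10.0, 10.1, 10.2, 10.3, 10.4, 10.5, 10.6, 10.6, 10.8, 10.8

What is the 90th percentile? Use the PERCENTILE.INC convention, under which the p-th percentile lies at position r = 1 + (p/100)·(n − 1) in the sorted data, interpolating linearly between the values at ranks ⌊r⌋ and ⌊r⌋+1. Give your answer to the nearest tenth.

n = 21.
r = 1 + (90/100)·(21 − 1) = 1 + 18 = 19.
r is an integer, so P90 is the value at rank 19: 10.6.

10.6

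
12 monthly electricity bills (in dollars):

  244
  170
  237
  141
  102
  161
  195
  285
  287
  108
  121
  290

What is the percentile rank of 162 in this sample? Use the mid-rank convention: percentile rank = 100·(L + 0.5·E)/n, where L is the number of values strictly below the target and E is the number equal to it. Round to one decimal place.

41.7

Sorted: 102, 108, 121, 141, 161, 170, 195, 237, 244, 285, 287, 290.
Count below 162: L = 5; count equal: E = 0; n = 12.
Percentile rank = 100·(5 + 0.5·0)/12 = 100·5/12 = 41.67.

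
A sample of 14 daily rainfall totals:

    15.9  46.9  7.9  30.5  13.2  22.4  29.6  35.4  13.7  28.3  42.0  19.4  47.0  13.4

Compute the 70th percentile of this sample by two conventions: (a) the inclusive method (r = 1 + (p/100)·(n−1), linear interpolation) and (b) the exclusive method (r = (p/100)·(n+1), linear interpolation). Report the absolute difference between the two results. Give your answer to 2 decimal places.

Sorted: 7.9, 13.2, 13.4, 13.7, 15.9, 19.4, 22.4, 28.3, 29.6, 30.5, 35.4, 42.0, 46.9, 47.0.
n = 14.
(a) r = 10.1; between ranks 10 (30.5) and 11 (35.4): 30.99.
(b) r = 10.5; between ranks 10 (30.5) and 11 (35.4): 32.95.
|30.99 − 32.95| = 1.96.

1.96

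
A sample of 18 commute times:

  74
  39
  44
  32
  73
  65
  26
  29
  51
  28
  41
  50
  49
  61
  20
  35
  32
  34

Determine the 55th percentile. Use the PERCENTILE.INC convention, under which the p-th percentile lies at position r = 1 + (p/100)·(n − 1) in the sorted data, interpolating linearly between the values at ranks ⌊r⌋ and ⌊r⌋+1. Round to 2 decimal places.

Sorted: 20, 26, 28, 29, 32, 32, 34, 35, 39, 41, 44, 49, 50, 51, 61, 65, 73, 74.
n = 18.
r = 1 + (55/100)·(18 − 1) = 1 + 9.35 = 10.35.
Rank 10 is 41 and rank 11 is 44.
Interpolate: 41 + 0.35·(44 − 41) = 41 + 0.35·3 = 42.05.

42.05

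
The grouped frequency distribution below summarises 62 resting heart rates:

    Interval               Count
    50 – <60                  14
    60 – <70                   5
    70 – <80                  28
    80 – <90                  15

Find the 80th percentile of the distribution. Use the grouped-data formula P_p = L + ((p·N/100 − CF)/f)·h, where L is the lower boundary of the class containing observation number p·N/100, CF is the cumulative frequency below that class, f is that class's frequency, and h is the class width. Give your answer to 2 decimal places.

81.73

N = 62; target position k = 80/100 · 62 = 49.6.
Cumulative frequencies: 14, 19, 47, 62.
Observation 49.6 falls in the class 80 – <90.
L = 80, CF = 47, f = 15, h = 10.
P80 = 80 + ((49.6 − 47)/15)·10 = 80 + 1.73333 = 81.7333.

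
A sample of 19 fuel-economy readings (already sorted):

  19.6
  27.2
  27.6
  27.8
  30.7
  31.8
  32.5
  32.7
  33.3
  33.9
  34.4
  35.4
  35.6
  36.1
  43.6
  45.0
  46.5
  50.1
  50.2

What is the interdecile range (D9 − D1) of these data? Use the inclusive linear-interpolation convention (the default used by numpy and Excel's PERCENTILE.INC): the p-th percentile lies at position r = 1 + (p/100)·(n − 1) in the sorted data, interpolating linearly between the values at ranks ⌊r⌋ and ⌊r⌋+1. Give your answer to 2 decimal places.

19.70

n = 19.
P10: r = 2.8; ranks 2–3 are 27.2, 27.6; interpolating gives 27.52.
P90: r = 17.2; ranks 17–18 are 46.5, 50.1; interpolating gives 47.22.
Difference: 47.22 − 27.52 = 19.7.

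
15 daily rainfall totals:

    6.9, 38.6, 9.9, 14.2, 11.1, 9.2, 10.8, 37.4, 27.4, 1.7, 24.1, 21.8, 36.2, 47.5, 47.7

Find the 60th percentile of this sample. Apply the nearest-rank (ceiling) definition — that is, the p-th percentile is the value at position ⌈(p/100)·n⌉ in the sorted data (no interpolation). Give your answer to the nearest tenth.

Sorted: 1.7, 6.9, 9.2, 9.9, 10.8, 11.1, 14.2, 21.8, 24.1, 27.4, 36.2, 37.4, 38.6, 47.5, 47.7.
n = 15.
Position = ⌈60/100 · 15⌉ = ⌈9⌉ = 9.
The value at rank 9 is 24.1.

24.1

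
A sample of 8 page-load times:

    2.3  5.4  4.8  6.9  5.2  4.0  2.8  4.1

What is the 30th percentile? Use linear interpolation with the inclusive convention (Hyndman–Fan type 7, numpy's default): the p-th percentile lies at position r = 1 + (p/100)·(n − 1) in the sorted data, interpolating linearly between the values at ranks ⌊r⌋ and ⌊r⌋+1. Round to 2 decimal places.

4.01

Sorted: 2.3, 2.8, 4.0, 4.1, 4.8, 5.2, 5.4, 6.9.
n = 8.
r = 1 + (30/100)·(8 − 1) = 1 + 2.1 = 3.1.
Rank 3 is 4.0 and rank 4 is 4.1.
Interpolate: 4.0 + 0.1·(4.1 − 4.0) = 4.0 + 0.1·0.1 = 4.01.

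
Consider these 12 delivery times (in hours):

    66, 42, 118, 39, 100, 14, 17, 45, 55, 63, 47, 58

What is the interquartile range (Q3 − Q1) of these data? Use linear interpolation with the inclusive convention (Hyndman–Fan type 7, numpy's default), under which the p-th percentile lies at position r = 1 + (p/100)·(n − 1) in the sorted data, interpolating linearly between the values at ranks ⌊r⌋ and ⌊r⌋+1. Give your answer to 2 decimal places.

22.50

Sorted: 14, 17, 39, 42, 45, 47, 55, 58, 63, 66, 100, 118.
n = 12.
P25: r = 3.75; ranks 3–4 are 39, 42; interpolating gives 41.25.
P75: r = 9.25; ranks 9–10 are 63, 66; interpolating gives 63.75.
Difference: 63.75 − 41.25 = 22.5.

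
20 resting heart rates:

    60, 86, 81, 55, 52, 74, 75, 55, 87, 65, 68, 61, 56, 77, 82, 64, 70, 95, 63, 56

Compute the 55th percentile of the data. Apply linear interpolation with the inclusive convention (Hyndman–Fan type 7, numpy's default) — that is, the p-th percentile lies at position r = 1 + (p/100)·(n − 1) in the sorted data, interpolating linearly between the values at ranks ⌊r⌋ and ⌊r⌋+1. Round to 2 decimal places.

68.90

Sorted: 52, 55, 55, 56, 56, 60, 61, 63, 64, 65, 68, 70, 74, 75, 77, 81, 82, 86, 87, 95.
n = 20.
r = 1 + (55/100)·(20 − 1) = 1 + 10.45 = 11.45.
Rank 11 is 68 and rank 12 is 70.
Interpolate: 68 + 0.45·(70 − 68) = 68 + 0.45·2 = 68.9.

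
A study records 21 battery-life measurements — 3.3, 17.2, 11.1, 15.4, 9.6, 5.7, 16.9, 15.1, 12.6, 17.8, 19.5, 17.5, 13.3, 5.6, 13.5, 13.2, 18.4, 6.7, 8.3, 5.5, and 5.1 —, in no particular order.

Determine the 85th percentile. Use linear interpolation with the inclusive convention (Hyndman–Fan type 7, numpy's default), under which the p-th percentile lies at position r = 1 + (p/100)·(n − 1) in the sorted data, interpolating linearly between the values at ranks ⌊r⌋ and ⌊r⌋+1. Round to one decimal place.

Sorted: 3.3, 5.1, 5.5, 5.6, 5.7, 6.7, 8.3, 9.6, 11.1, 12.6, 13.2, 13.3, 13.5, 15.1, 15.4, 16.9, 17.2, 17.5, 17.8, 18.4, 19.5.
n = 21.
r = 1 + (85/100)·(21 − 1) = 1 + 17 = 18.
r is an integer, so P85 is the value at rank 18: 17.5.

17.5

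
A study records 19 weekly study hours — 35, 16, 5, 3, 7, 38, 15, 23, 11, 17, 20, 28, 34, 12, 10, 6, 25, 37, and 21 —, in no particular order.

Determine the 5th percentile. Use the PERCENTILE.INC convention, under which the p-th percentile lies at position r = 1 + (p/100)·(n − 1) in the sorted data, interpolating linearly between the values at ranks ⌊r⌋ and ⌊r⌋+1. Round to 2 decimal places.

Sorted: 3, 5, 6, 7, 10, 11, 12, 15, 16, 17, 20, 21, 23, 25, 28, 34, 35, 37, 38.
n = 19.
r = 1 + (5/100)·(19 − 1) = 1 + 0.9 = 1.9.
Rank 1 is 3 and rank 2 is 5.
Interpolate: 3 + 0.9·(5 − 3) = 3 + 0.9·2 = 4.8.

4.80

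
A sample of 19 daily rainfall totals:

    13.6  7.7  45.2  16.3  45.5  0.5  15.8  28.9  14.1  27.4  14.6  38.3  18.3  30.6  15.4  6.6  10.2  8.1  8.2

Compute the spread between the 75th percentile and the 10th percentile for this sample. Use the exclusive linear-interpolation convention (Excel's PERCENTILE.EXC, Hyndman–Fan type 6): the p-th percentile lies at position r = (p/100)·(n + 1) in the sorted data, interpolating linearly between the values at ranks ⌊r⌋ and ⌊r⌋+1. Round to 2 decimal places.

Sorted: 0.5, 6.6, 7.7, 8.1, 8.2, 10.2, 13.6, 14.1, 14.6, 15.4, 15.8, 16.3, 18.3, 27.4, 28.9, 30.6, 38.3, 45.2, 45.5.
n = 19.
P10: r = 2 (integer) → 6.6.
P75: r = 15 (integer) → 28.9.
Difference: 28.9 − 6.6 = 22.3.

22.30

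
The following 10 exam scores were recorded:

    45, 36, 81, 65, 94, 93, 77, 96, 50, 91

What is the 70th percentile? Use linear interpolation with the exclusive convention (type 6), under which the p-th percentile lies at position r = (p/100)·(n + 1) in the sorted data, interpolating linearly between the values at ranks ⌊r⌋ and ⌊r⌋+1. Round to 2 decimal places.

Sorted: 36, 45, 50, 65, 77, 81, 91, 93, 94, 96.
n = 10.
r = (70/100)·(10 + 1) = 7.7.
Rank 7 is 91 and rank 8 is 93.
Interpolate: 91 + 0.7·(93 − 91) = 91 + 0.7·2 = 92.4.

92.40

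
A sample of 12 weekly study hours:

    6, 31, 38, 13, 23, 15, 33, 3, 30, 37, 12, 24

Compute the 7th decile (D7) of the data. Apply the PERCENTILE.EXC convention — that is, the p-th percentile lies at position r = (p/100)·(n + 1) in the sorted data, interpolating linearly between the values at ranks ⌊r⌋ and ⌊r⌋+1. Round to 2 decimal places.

Sorted: 3, 6, 12, 13, 15, 23, 24, 30, 31, 33, 37, 38.
n = 12.
r = (70/100)·(12 + 1) = 9.1.
Rank 9 is 31 and rank 10 is 33.
Interpolate: 31 + 0.1·(33 − 31) = 31 + 0.1·2 = 31.2.

31.20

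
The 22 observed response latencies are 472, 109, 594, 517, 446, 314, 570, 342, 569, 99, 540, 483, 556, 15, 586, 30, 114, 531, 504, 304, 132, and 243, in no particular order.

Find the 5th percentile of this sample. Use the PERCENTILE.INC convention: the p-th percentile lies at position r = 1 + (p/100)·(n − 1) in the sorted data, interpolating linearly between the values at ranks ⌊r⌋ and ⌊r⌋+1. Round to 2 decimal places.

Sorted: 15, 30, 99, 109, 114, 132, 243, 304, 314, 342, 446, 472, 483, 504, 517, 531, 540, 556, 569, 570, 586, 594.
n = 22.
r = 1 + (5/100)·(22 − 1) = 1 + 1.05 = 2.05.
Rank 2 is 30 and rank 3 is 99.
Interpolate: 30 + 0.05·(99 − 30) = 30 + 0.05·69 = 33.45.

33.45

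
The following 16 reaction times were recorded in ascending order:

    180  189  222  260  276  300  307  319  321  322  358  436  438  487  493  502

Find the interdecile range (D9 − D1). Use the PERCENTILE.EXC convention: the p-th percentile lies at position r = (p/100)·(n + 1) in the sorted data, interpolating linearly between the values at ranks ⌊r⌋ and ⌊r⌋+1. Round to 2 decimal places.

n = 16.
P10: r = 1.7; ranks 1–2 are 180, 189; interpolating gives 186.3.
P90: r = 15.3; ranks 15–16 are 493, 502; interpolating gives 495.7.
Difference: 495.7 − 186.3 = 309.4.

309.40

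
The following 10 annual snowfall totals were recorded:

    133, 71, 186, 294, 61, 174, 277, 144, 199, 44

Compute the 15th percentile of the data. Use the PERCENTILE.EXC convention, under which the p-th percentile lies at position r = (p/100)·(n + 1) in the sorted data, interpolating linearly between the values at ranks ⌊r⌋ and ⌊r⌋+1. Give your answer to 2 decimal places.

55.05

Sorted: 44, 61, 71, 133, 144, 174, 186, 199, 277, 294.
n = 10.
r = (15/100)·(10 + 1) = 1.65.
Rank 1 is 44 and rank 2 is 61.
Interpolate: 44 + 0.65·(61 − 44) = 44 + 0.65·17 = 55.05.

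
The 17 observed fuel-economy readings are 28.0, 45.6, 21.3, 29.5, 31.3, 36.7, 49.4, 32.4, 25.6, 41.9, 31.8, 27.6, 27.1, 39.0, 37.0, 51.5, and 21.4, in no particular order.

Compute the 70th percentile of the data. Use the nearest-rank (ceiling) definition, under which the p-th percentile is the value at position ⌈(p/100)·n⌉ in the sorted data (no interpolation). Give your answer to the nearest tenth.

Sorted: 21.3, 21.4, 25.6, 27.1, 27.6, 28.0, 29.5, 31.3, 31.8, 32.4, 36.7, 37.0, 39.0, 41.9, 45.6, 49.4, 51.5.
n = 17.
Position = ⌈70/100 · 17⌉ = ⌈11.9⌉ = 12.
The value at rank 12 is 37.0.

37.0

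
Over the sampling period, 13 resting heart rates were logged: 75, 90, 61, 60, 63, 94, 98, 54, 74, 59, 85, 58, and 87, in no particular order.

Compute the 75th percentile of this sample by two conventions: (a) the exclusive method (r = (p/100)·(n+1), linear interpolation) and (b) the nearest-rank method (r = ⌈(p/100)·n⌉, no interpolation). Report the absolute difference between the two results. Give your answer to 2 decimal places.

Sorted: 54, 58, 59, 60, 61, 63, 74, 75, 85, 87, 90, 94, 98.
n = 13.
(a) r = 10.5; between ranks 10 (87) and 11 (90): 88.5.
(b) the nearest-rank method: rank 10 → 87.
|88.5 − 87| = 1.5.

1.50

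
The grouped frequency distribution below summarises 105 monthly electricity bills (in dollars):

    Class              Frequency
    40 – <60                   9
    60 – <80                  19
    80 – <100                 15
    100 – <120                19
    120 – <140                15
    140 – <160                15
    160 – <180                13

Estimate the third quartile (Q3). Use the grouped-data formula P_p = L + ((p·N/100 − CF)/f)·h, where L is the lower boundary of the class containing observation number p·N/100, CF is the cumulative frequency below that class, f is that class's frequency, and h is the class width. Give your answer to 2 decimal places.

N = 105; target position k = 75/100 · 105 = 78.75.
Cumulative frequencies: 9, 28, 43, 62, 77, 92, 105.
Observation 78.75 falls in the class 140 – <160.
L = 140, CF = 77, f = 15, h = 20.
P75 = 140 + ((78.75 − 77)/15)·20 = 140 + 2.33333 = 142.333.

142.33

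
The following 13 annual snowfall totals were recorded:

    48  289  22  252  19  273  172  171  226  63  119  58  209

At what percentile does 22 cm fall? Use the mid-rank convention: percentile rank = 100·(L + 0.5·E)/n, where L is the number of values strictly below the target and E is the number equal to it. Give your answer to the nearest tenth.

11.5

Sorted: 19, 22, 48, 58, 63, 119, 171, 172, 209, 226, 252, 273, 289.
Count below 22: L = 1; count equal: E = 1; n = 13.
Percentile rank = 100·(1 + 0.5·1)/13 = 100·1.5/13 = 11.54.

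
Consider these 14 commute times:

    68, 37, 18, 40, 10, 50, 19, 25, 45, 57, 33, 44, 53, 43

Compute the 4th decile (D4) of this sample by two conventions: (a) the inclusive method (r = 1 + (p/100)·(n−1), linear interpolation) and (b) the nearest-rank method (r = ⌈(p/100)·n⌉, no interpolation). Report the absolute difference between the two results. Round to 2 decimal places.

Sorted: 10, 18, 19, 25, 33, 37, 40, 43, 44, 45, 50, 53, 57, 68.
n = 14.
(a) r = 6.2; between ranks 6 (37) and 7 (40): 37.6.
(b) the nearest-rank method: rank 6 → 37.
|37.6 − 37| = 0.6.

0.60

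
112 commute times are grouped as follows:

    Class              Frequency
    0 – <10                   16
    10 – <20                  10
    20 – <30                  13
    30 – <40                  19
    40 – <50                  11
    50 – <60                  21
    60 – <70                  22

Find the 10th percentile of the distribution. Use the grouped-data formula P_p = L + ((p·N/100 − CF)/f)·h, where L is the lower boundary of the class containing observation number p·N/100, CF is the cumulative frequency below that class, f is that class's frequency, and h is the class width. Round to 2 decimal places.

7.00

N = 112; target position k = 10/100 · 112 = 11.2.
Cumulative frequencies: 16, 26, 39, 58, 69, 90, 112.
Observation 11.2 falls in the class 0 – <10.
L = 0, CF = 0, f = 16, h = 10.
P10 = 0 + ((11.2 − 0)/16)·10 = 0 + 7 = 7.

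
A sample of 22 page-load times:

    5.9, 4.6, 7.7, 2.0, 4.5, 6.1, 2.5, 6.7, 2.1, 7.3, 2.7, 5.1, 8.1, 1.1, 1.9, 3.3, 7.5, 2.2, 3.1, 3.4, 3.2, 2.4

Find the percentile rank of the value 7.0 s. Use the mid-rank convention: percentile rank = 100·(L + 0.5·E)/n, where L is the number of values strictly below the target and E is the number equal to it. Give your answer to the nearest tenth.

81.8

Sorted: 1.1, 1.9, 2.0, 2.1, 2.2, 2.4, 2.5, 2.7, 3.1, 3.2, 3.3, 3.4, 4.5, 4.6, 5.1, 5.9, 6.1, 6.7, 7.3, 7.5, 7.7, 8.1.
Count below 7.0: L = 18; count equal: E = 0; n = 22.
Percentile rank = 100·(18 + 0.5·0)/22 = 100·18/22 = 81.82.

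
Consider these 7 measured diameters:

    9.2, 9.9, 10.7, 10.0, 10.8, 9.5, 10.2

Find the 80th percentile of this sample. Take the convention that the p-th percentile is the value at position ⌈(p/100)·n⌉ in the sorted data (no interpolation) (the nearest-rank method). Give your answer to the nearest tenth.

Sorted: 9.2, 9.5, 9.9, 10.0, 10.2, 10.7, 10.8.
n = 7.
Position = ⌈80/100 · 7⌉ = ⌈5.6⌉ = 6.
The value at rank 6 is 10.7.

10.7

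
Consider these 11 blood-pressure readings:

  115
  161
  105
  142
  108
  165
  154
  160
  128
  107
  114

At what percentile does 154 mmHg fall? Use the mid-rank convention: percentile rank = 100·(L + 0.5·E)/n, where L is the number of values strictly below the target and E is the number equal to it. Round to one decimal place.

Sorted: 105, 107, 108, 114, 115, 128, 142, 154, 160, 161, 165.
Count below 154: L = 7; count equal: E = 1; n = 11.
Percentile rank = 100·(7 + 0.5·1)/11 = 100·7.5/11 = 68.18.

68.2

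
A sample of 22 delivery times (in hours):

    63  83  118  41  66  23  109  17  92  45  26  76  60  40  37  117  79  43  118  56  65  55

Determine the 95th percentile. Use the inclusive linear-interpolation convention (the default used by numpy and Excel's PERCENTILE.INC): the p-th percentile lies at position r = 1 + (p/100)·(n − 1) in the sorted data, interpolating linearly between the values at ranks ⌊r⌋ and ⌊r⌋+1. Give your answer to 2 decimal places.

117.95

Sorted: 17, 23, 26, 37, 40, 41, 43, 45, 55, 56, 60, 63, 65, 66, 76, 79, 83, 92, 109, 117, 118, 118.
n = 22.
r = 1 + (95/100)·(22 − 1) = 1 + 19.95 = 20.95.
Rank 20 is 117 and rank 21 is 118.
Interpolate: 117 + 0.95·(118 − 117) = 117 + 0.95·1 = 117.95.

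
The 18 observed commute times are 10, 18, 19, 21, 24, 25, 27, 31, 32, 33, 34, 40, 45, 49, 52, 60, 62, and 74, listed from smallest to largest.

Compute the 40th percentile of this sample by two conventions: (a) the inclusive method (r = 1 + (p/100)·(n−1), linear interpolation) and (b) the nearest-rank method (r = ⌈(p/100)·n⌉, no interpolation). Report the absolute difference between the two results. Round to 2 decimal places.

n = 18.
(a) r = 7.8; between ranks 7 (27) and 8 (31): 30.2.
(b) the nearest-rank method: rank 8 → 31.
|30.2 − 31| = 0.8.

0.80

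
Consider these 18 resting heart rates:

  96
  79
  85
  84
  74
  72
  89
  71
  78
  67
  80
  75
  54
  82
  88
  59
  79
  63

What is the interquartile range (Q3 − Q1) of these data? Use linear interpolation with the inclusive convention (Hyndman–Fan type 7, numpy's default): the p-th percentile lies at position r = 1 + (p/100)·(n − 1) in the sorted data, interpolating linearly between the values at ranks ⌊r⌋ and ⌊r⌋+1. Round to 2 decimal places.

Sorted: 54, 59, 63, 67, 71, 72, 74, 75, 78, 79, 79, 80, 82, 84, 85, 88, 89, 96.
n = 18.
P25: r = 5.25; ranks 5–6 are 71, 72; interpolating gives 71.25.
P75: r = 13.75; ranks 13–14 are 82, 84; interpolating gives 83.5.
Difference: 83.5 − 71.25 = 12.25.

12.25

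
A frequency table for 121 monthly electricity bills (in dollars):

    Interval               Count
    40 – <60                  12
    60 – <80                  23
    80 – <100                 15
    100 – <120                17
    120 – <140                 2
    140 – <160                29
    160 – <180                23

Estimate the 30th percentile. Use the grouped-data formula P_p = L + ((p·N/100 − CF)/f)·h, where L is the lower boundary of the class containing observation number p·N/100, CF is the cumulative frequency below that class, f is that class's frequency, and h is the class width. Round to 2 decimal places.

81.73

N = 121; target position k = 30/100 · 121 = 36.3.
Cumulative frequencies: 12, 35, 50, 67, 69, 98, 121.
Observation 36.3 falls in the class 80 – <100.
L = 80, CF = 35, f = 15, h = 20.
P30 = 80 + ((36.3 − 35)/15)·20 = 80 + 1.73333 = 81.7333.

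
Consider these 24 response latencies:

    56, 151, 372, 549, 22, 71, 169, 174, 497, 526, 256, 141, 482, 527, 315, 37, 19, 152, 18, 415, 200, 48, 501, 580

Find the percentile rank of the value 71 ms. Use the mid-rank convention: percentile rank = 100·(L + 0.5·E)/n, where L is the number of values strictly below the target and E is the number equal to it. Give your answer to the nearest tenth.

Sorted: 18, 19, 22, 37, 48, 56, 71, 141, 151, 152, 169, 174, 200, 256, 315, 372, 415, 482, 497, 501, 526, 527, 549, 580.
Count below 71: L = 6; count equal: E = 1; n = 24.
Percentile rank = 100·(6 + 0.5·1)/24 = 100·6.5/24 = 27.08.

27.1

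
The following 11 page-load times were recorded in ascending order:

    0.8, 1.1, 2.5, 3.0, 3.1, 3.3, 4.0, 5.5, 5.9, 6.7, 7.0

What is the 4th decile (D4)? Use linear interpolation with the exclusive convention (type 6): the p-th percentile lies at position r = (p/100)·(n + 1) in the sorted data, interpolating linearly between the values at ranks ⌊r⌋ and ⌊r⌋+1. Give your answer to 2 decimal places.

3.08

n = 11.
r = (40/100)·(11 + 1) = 4.8.
Rank 4 is 3.0 and rank 5 is 3.1.
Interpolate: 3.0 + 0.8·(3.1 − 3.0) = 3.0 + 0.8·0.1 = 3.08.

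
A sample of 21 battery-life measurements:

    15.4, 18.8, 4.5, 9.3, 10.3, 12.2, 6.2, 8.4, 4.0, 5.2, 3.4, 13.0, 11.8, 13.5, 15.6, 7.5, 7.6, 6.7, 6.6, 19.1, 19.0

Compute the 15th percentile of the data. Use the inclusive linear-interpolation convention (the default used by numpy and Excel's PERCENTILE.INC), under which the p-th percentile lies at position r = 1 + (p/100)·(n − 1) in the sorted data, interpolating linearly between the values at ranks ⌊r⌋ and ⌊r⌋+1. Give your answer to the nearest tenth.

5.2

Sorted: 3.4, 4.0, 4.5, 5.2, 6.2, 6.6, 6.7, 7.5, 7.6, 8.4, 9.3, 10.3, 11.8, 12.2, 13.0, 13.5, 15.4, 15.6, 18.8, 19.0, 19.1.
n = 21.
r = 1 + (15/100)·(21 − 1) = 1 + 3 = 4.
r is an integer, so P15 is the value at rank 4: 5.2.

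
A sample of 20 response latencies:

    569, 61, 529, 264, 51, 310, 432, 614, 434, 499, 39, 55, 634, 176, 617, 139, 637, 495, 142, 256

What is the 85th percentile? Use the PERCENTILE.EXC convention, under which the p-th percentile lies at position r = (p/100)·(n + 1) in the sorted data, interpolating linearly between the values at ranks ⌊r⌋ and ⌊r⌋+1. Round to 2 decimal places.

Sorted: 39, 51, 55, 61, 139, 142, 176, 256, 264, 310, 432, 434, 495, 499, 529, 569, 614, 617, 634, 637.
n = 20.
r = (85/100)·(20 + 1) = 17.85.
Rank 17 is 614 and rank 18 is 617.
Interpolate: 614 + 0.85·(617 − 614) = 614 + 0.85·3 = 616.55.

616.55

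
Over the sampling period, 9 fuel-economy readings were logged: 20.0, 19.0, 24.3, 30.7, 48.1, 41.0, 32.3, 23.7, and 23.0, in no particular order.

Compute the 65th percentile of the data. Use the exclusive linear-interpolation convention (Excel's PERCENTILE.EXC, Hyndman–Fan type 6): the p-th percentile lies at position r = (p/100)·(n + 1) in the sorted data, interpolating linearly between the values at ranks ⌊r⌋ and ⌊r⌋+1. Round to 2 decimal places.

Sorted: 19.0, 20.0, 23.0, 23.7, 24.3, 30.7, 32.3, 41.0, 48.1.
n = 9.
r = (65/100)·(9 + 1) = 6.5.
Rank 6 is 30.7 and rank 7 is 32.3.
Interpolate: 30.7 + 0.5·(32.3 − 30.7) = 30.7 + 0.5·1.6 = 31.5.

31.50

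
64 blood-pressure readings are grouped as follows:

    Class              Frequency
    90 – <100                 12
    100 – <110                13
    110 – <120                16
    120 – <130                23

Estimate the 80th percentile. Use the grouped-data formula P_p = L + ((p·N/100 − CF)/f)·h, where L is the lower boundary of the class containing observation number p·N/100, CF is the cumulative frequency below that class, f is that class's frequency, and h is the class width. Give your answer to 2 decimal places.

124.43

N = 64; target position k = 80/100 · 64 = 51.2.
Cumulative frequencies: 12, 25, 41, 64.
Observation 51.2 falls in the class 120 – <130.
L = 120, CF = 41, f = 23, h = 10.
P80 = 120 + ((51.2 − 41)/23)·10 = 120 + 4.43478 = 124.435.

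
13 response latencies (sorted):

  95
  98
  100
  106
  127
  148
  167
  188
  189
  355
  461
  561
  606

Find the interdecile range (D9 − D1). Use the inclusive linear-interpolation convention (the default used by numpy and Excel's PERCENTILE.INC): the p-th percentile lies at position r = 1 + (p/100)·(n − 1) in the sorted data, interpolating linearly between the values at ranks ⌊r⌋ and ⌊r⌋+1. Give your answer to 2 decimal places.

n = 13.
P10: r = 2.2; ranks 2–3 are 98, 100; interpolating gives 98.4.
P90: r = 11.8; ranks 11–12 are 461, 561; interpolating gives 541.
Difference: 541 − 98.4 = 442.6.

442.60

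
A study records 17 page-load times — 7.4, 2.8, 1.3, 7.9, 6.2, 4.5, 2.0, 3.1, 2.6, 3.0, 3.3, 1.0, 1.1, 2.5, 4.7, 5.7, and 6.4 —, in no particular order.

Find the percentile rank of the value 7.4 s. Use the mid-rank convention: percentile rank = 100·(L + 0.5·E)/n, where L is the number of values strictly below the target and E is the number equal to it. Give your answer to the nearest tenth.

91.2

Sorted: 1.0, 1.1, 1.3, 2.0, 2.5, 2.6, 2.8, 3.0, 3.1, 3.3, 4.5, 4.7, 5.7, 6.2, 6.4, 7.4, 7.9.
Count below 7.4: L = 15; count equal: E = 1; n = 17.
Percentile rank = 100·(15 + 0.5·1)/17 = 100·15.5/17 = 91.18.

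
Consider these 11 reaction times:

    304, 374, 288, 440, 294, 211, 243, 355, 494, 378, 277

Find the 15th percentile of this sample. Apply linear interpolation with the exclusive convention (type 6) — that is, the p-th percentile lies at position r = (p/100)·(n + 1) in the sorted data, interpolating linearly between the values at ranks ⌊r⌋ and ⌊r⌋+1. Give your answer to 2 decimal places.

Sorted: 211, 243, 277, 288, 294, 304, 355, 374, 378, 440, 494.
n = 11.
r = (15/100)·(11 + 1) = 1.8.
Rank 1 is 211 and rank 2 is 243.
Interpolate: 211 + 0.8·(243 − 211) = 211 + 0.8·32 = 236.6.

236.60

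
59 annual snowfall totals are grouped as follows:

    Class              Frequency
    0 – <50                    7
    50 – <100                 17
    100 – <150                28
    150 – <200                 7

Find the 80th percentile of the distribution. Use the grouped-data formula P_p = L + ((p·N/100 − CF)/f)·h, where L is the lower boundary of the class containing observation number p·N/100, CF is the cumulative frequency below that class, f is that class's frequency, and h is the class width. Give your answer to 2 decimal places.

141.43

N = 59; target position k = 80/100 · 59 = 47.2.
Cumulative frequencies: 7, 24, 52, 59.
Observation 47.2 falls in the class 100 – <150.
L = 100, CF = 24, f = 28, h = 50.
P80 = 100 + ((47.2 − 24)/28)·50 = 100 + 41.4286 = 141.429.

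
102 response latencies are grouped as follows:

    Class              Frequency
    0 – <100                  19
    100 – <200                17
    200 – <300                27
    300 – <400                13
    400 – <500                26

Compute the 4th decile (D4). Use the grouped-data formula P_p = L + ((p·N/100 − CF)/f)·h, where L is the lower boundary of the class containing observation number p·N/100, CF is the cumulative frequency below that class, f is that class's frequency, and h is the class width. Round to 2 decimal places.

217.78

N = 102; target position k = 40/100 · 102 = 40.8.
Cumulative frequencies: 19, 36, 63, 76, 102.
Observation 40.8 falls in the class 200 – <300.
L = 200, CF = 36, f = 27, h = 100.
P40 = 200 + ((40.8 − 36)/27)·100 = 200 + 17.7778 = 217.778.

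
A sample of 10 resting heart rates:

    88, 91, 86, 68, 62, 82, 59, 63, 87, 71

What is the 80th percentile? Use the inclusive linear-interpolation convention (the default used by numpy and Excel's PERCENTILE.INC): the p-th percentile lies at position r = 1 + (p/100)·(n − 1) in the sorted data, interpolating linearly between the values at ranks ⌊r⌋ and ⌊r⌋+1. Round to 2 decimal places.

87.20

Sorted: 59, 62, 63, 68, 71, 82, 86, 87, 88, 91.
n = 10.
r = 1 + (80/100)·(10 − 1) = 1 + 7.2 = 8.2.
Rank 8 is 87 and rank 9 is 88.
Interpolate: 87 + 0.2·(88 − 87) = 87 + 0.2·1 = 87.2.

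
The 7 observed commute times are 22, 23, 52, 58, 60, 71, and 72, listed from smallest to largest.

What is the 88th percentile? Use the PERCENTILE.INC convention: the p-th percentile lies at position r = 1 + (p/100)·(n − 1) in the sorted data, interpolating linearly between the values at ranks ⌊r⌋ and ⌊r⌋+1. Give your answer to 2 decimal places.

71.28

n = 7.
r = 1 + (88/100)·(7 − 1) = 1 + 5.28 = 6.28.
Rank 6 is 71 and rank 7 is 72.
Interpolate: 71 + 0.28·(72 − 71) = 71 + 0.28·1 = 71.28.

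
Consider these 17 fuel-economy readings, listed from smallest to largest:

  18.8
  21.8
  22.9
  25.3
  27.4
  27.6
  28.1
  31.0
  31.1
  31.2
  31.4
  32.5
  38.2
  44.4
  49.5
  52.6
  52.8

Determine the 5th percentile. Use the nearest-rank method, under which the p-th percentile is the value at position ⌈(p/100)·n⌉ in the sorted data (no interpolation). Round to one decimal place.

n = 17.
Position = ⌈5/100 · 17⌉ = ⌈0.85⌉ = 1.
The value at rank 1 is 18.8.

18.8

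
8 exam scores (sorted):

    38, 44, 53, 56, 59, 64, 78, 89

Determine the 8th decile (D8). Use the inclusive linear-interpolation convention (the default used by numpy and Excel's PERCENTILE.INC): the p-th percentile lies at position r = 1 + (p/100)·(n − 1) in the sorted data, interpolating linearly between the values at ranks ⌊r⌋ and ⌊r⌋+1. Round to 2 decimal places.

72.40

n = 8.
r = 1 + (80/100)·(8 − 1) = 1 + 5.6 = 6.6.
Rank 6 is 64 and rank 7 is 78.
Interpolate: 64 + 0.6·(78 − 64) = 64 + 0.6·14 = 72.4.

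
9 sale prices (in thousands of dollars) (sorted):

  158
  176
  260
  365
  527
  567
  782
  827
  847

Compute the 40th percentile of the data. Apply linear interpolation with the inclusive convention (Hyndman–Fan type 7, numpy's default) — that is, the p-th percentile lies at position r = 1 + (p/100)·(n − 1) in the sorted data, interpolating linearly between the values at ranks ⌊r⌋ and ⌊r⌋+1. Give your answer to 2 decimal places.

n = 9.
r = 1 + (40/100)·(9 − 1) = 1 + 3.2 = 4.2.
Rank 4 is 365 and rank 5 is 527.
Interpolate: 365 + 0.2·(527 − 365) = 365 + 0.2·162 = 397.4.

397.40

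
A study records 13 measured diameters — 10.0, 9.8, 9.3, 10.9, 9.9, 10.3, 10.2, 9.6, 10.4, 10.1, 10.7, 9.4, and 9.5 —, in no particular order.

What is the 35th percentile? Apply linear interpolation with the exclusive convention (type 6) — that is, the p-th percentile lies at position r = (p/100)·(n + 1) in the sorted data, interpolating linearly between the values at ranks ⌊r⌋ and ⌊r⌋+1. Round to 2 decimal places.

9.78

Sorted: 9.3, 9.4, 9.5, 9.6, 9.8, 9.9, 10.0, 10.1, 10.2, 10.3, 10.4, 10.7, 10.9.
n = 13.
r = (35/100)·(13 + 1) = 4.9.
Rank 4 is 9.6 and rank 5 is 9.8.
Interpolate: 9.6 + 0.9·(9.8 − 9.6) = 9.6 + 0.9·0.2 = 9.78.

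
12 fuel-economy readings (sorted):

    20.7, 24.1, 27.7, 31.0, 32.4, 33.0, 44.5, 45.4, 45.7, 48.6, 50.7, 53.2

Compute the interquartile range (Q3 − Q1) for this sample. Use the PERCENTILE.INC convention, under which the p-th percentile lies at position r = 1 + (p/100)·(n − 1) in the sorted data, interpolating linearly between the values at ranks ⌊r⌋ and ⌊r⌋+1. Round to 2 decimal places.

n = 12.
P25: r = 3.75; ranks 3–4 are 27.7, 31.0; interpolating gives 30.175.
P75: r = 9.25; ranks 9–10 are 45.7, 48.6; interpolating gives 46.425.
Difference: 46.425 − 30.175 = 16.25.

16.25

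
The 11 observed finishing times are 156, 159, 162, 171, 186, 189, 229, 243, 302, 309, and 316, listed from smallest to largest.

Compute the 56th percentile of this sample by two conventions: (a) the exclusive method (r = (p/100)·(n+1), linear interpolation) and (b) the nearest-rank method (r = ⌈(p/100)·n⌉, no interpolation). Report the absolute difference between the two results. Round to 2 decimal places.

n = 11.
(a) r = 6.72; between ranks 6 (189) and 7 (229): 217.8.
(b) the nearest-rank method: rank 7 → 229.
|217.8 − 229| = 11.2.

11.20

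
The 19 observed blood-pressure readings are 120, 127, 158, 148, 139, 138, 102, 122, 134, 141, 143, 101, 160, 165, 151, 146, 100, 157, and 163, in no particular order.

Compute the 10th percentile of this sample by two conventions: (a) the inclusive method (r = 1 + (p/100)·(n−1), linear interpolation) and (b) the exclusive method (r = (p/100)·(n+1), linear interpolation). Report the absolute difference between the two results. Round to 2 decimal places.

Sorted: 100, 101, 102, 120, 122, 127, 134, 138, 139, 141, 143, 146, 148, 151, 157, 158, 160, 163, 165.
n = 19.
(a) r = 2.8; between ranks 2 (101) and 3 (102): 101.8.
(b) r = 2 → value at rank 2 = 101.
|101.8 − 101| = 0.8.

0.80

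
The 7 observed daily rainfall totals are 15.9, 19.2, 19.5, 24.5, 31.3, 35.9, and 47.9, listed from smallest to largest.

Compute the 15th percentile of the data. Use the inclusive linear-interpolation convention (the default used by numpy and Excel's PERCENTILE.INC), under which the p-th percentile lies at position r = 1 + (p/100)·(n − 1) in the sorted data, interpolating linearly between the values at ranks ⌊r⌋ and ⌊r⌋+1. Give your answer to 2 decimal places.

n = 7.
r = 1 + (15/100)·(7 − 1) = 1 + 0.9 = 1.9.
Rank 1 is 15.9 and rank 2 is 19.2.
Interpolate: 15.9 + 0.9·(19.2 − 15.9) = 15.9 + 0.9·3.3 = 18.87.

18.87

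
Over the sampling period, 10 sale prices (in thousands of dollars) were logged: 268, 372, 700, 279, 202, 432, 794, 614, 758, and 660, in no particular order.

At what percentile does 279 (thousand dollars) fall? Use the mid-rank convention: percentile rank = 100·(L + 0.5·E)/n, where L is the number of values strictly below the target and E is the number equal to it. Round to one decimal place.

Sorted: 202, 268, 279, 372, 432, 614, 660, 700, 758, 794.
Count below 279: L = 2; count equal: E = 1; n = 10.
Percentile rank = 100·(2 + 0.5·1)/10 = 100·2.5/10 = 25.

25.0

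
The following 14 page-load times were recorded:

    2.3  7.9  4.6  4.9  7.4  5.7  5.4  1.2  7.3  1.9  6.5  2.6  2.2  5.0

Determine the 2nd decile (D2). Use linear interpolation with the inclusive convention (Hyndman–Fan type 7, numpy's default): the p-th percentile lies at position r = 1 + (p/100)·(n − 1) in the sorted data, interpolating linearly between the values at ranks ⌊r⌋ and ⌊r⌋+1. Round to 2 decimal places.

Sorted: 1.2, 1.9, 2.2, 2.3, 2.6, 4.6, 4.9, 5.0, 5.4, 5.7, 6.5, 7.3, 7.4, 7.9.
n = 14.
r = 1 + (20/100)·(14 − 1) = 1 + 2.6 = 3.6.
Rank 3 is 2.2 and rank 4 is 2.3.
Interpolate: 2.2 + 0.6·(2.3 − 2.2) = 2.2 + 0.6·0.1 = 2.26.

2.26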